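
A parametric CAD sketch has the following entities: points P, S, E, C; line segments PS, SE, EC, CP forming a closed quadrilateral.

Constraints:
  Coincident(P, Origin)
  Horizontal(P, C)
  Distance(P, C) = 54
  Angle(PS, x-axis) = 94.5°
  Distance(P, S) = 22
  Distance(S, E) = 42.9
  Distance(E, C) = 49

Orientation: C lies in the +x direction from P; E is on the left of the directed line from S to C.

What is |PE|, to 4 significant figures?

56.65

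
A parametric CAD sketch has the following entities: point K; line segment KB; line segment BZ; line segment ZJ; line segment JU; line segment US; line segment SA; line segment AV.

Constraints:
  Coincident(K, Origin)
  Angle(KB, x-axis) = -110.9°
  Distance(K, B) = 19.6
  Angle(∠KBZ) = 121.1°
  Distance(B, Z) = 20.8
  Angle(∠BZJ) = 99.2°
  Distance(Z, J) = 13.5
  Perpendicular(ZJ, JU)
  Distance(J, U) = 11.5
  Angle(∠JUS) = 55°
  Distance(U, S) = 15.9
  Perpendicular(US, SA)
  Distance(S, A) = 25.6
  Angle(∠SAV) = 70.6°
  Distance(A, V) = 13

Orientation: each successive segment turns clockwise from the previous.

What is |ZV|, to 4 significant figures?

24.10

US is perpendicular to SA, so SA runs at 164.4°; with |SA| = 25.6, A = (-50.03, -13.87). ∠SAV = 70.6° gives AV at 55.00° from the x-axis; with |AV| = 13.0, V = (-42.58, -3.221). Then |ZV| = |V − Z| = 24.10.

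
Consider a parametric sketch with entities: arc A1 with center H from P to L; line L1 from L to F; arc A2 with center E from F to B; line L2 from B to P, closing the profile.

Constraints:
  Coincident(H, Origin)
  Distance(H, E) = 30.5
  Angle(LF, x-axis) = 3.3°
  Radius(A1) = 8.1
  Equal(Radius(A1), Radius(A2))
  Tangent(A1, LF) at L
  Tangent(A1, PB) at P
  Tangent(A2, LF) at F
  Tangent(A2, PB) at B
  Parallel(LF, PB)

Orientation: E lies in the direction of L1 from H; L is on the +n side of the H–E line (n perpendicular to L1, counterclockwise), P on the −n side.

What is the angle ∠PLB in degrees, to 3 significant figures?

62.0°

Tangency of A1 to both parallel lines with radius 8.1 puts L and P at H ± 8.1·n: L = (-0.466, 8.09), P = (0.466, -8.09). Equal radii place F and B the same way about E: F = E + 8.1·n = (30.0, 9.84), B = E − 8.1·n = (30.9, -6.33). Then cos ∠PLB = LP·LB / (|LP||LB|), giving 62.0°.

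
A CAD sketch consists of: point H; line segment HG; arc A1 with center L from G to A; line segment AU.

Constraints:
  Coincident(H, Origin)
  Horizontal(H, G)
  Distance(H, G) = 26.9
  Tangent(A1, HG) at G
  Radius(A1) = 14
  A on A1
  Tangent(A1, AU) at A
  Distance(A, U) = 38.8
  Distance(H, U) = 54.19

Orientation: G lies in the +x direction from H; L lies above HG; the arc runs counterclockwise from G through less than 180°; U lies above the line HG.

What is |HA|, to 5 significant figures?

44.094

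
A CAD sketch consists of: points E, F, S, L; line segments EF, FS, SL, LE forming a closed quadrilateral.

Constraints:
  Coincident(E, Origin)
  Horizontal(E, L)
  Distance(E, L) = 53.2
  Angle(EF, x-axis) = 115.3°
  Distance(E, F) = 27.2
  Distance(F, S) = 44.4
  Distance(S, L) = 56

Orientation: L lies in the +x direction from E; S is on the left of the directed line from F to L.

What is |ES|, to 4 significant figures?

55.07

Checks: |FS| = 44.40 ✓; |SL| = 56.00 ✓.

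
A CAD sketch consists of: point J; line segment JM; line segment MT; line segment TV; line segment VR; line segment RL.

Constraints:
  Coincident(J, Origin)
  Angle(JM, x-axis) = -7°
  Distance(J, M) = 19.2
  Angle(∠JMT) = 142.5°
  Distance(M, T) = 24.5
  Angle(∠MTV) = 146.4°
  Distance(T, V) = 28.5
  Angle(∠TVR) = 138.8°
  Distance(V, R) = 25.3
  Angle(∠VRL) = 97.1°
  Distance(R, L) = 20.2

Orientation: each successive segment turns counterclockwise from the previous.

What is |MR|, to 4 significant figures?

68.01

∠MTV = 146.4° gives TV at 64.10° from the x-axis; with |TV| = 28.5, V = (52.62, 35.73). ∠TVR = 138.8° gives VR at 105.3° from the x-axis; with |VR| = 25.3, R = (45.94, 60.14). Then |MR| = |R − M| = 68.01.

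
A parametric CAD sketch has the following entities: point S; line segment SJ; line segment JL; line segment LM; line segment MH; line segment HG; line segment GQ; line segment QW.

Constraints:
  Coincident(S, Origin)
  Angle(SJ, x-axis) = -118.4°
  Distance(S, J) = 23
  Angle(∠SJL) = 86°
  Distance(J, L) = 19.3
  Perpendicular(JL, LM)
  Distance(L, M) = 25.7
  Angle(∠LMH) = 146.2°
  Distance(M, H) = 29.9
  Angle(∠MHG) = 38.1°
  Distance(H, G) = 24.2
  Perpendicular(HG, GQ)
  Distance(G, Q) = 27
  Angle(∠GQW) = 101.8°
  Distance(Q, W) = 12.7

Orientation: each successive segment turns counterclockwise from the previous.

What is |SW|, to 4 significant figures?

32.68

HG is perpendicular to GQ, so GQ runs at -28.70°; with |GQ| = 27.0, Q = (24.43, -9.495). ∠GQW = 101.8° gives QW at 49.50° from the x-axis; with |QW| = 12.7, W = (32.68, 0.1624). Then |SW| = |W − S| = 32.68.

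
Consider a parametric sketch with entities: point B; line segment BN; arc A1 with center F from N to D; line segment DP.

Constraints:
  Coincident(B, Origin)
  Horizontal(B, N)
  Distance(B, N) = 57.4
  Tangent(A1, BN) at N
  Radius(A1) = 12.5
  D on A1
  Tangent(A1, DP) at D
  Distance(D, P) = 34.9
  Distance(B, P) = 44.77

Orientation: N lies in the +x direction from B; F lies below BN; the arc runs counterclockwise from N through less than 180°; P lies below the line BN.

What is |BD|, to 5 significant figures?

47.255

B is at the origin; BN is horizontal with |BN| = 57.4 and N on the +x side, so N = (57.400, 0.0000). Since A1 is tangent to BN there, FN ⟂ BN, so F = N + (0, -12.5) = (57.400, -12.500). Since FD ⟂ DP (tangency), |FP| = √(12.5² + 34.9²) = 37.071 regardless of where D sits on A1. So P lies on both circle(B, 44.77) and circle(F, 37.071); the below-BN intersection is P = (27.930, -34.990). D is the foot of the tangent from P: D = (46.910, -5.7019).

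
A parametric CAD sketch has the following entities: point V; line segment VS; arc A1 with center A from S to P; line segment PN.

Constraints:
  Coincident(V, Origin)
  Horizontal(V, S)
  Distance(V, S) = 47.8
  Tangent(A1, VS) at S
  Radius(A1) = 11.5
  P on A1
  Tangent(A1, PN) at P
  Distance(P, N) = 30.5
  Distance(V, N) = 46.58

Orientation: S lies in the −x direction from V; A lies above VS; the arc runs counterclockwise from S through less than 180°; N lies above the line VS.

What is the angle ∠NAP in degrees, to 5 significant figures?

69.341°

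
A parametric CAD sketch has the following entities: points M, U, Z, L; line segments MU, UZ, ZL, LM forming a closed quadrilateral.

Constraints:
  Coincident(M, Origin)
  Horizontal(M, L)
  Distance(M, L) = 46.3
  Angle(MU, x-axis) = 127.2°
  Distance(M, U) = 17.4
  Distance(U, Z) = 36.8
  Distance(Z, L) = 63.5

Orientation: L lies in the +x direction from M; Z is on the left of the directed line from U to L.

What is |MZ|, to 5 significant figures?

47.759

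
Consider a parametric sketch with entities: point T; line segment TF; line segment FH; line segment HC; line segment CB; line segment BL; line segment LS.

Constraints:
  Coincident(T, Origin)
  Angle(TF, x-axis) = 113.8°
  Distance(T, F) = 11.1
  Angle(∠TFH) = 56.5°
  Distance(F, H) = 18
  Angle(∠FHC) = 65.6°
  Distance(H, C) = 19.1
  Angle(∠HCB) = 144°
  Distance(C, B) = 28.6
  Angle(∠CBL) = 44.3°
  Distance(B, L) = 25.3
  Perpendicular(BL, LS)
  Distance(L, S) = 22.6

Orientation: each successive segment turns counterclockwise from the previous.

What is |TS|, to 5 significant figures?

8.9103

∠CBL = 44.3° gives BL at 163.40° from the x-axis; with |BL| = 25.3, L = (5.7730, 12.774). The perpendicularity gives LS at right angles to BL, so LS runs at -106.60°; with |LS| = 22.6, S = (-0.68360, -8.8840). Then |TS| = |S − T| = 8.9103.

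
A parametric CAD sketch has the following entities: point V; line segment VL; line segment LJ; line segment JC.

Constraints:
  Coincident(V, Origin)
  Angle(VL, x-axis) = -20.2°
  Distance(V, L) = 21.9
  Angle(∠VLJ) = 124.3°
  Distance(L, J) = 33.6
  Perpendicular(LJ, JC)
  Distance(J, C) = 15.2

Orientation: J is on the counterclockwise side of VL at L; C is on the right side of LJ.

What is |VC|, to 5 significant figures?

56.736

V is at the origin; VL runs at -20.2° with length 21.9, so L = 21.9·(cos -20.2°, sin -20.2°) = (20.553, -7.5620). ∠VLJ = 124.3°, so LJ runs at -20.2° + (180° − 124.3°) = 35.500° from the x-axis; with |LJ| = 33.6, J = L + 33.6·(cos 35.500°, sin 35.500°) = (47.907, 11.950). The perpendicularity gives JC at right angles to LJ; with |JC| = 15.2 on the right of LJ, C = J + 15.2·(0.58070, -0.81412) = (56.734, -0.42497). Then |VC| = |C − V| = 56.736.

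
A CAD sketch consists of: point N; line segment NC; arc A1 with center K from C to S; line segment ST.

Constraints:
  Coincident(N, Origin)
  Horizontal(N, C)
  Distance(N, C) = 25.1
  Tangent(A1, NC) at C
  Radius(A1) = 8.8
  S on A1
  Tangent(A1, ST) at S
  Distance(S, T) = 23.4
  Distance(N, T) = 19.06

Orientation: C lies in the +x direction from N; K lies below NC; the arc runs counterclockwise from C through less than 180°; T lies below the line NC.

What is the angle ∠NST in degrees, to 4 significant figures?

52.10°

Checks: ∠(KC, CN) = 90.00° ✓; |KS| = 8.800 ✓; ∠(KS, ST) = 90.00° ✓; |ST| = 23.40 ✓; |NT| = 19.06 ✓.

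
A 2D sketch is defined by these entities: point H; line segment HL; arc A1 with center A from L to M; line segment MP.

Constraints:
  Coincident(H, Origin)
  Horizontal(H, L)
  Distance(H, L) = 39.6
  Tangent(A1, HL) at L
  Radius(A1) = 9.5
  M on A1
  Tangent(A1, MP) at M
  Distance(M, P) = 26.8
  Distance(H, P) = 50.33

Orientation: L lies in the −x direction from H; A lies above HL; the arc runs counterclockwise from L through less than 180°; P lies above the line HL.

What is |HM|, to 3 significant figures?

32.0

H is at the origin; HL is horizontal with |HL| = 39.6 and L on the −x side, so L = (-39.6, 0.00). The tangent condition forces AL to be normal to HL, so A = L + (0, 9.5) = (-39.6, 9.50). Since AM ⟂ MP (tangency), |AP| = √(9.5² + 26.8²) = 28.4 regardless of where M sits on A1. So P lies on both circle(H, 50.33) and circle(A, 28.4); the above-HL intersection is P = (-33.8, 37.3). M is the foot of the tangent from P: M = (-30.2, 10.8).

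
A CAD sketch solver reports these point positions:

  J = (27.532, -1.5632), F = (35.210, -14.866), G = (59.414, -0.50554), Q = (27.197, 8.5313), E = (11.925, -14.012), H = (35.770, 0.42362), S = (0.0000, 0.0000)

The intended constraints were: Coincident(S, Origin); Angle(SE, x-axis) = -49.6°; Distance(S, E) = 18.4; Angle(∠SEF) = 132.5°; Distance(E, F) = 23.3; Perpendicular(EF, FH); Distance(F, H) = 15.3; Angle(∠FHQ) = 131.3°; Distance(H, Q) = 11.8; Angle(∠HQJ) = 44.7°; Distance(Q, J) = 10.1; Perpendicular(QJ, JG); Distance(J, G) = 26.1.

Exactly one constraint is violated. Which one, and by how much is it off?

Distance(J, G) = 26.1 — off by 5.80.

S = (0.00, 0.00) ✓; SE at -49.60° ✓; |SE| = 18.40 ✓; ∠SEF = 132.5° ✓; |EF| = 23.30 ✓; ∠(EF, FH) = 90.00° ✓; |FH| = 15.30 ✓; ∠FHQ = 131.3° ✓; |HQ| = 11.80 ✓; ∠HQJ = 44.70° ✓; |QJ| = 10.10 ✓; ∠(QJ, JG) = 90.00° ✓; |JG| = 31.90 ✗.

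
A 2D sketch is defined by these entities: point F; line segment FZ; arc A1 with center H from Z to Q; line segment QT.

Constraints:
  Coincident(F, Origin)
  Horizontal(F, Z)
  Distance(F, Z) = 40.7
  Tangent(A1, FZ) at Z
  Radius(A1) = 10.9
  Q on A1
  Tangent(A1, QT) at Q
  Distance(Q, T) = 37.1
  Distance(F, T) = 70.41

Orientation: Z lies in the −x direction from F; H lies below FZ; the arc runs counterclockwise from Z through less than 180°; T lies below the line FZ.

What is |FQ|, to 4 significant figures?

52.75

Checks: ∠(HZ, ZF) = 90.00° ✓; |HQ| = 10.90 ✓; ∠(HQ, QT) = 90.00° ✓; |QT| = 37.10 ✓; |FT| = 70.41 ✓.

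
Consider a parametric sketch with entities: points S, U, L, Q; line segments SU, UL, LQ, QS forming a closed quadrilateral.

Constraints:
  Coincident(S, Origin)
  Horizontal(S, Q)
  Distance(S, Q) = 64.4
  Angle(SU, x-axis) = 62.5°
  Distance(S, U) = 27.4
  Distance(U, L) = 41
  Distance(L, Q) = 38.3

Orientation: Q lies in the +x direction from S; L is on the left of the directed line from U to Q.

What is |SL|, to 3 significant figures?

63.3

S is at the origin; SQ is horizontal with |SQ| = 64.4 and Q in +x, so Q = (64.4, 0). SU runs at 62.5° with |SU| = 27.4, so U = (12.7, 24.3). L is determined by |UL| = 41.0 and |LQ| = 38.3 together: it lies at the intersection of circle(U, 41.0) and circle(Q, 38.3). With |UQ| = 57.2, the foot of the radical line on UQ is 30.5 from U and the perpendicular offset is √(41.0² − 30.5²) = 27.4. Taking the left-of-UQ solution: L = (51.9, 36.2).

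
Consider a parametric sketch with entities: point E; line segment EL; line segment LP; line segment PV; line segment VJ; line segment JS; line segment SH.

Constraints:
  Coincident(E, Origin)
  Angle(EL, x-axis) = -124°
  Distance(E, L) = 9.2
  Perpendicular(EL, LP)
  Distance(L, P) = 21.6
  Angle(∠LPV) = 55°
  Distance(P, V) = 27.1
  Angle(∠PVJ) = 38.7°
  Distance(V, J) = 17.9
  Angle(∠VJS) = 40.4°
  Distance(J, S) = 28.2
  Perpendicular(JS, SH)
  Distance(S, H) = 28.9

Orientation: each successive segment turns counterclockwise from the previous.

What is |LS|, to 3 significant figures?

34.7

∠PVJ = 38.7° gives VJ at -128° from the x-axis; with |VJ| = 17.9, J = (1.34, -6.77). ∠VJS = 40.4° gives JS at 11.9° from the x-axis; with |JS| = 28.2, S = (28.9, -0.958). Then |LS| = |S − L| = 34.7.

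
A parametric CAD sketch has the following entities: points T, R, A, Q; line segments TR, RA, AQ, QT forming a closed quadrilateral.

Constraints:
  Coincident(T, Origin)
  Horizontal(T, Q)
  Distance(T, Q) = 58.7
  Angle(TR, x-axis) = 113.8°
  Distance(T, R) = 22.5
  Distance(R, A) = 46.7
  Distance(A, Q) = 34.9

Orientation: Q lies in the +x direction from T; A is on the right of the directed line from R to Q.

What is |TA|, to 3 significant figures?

27.7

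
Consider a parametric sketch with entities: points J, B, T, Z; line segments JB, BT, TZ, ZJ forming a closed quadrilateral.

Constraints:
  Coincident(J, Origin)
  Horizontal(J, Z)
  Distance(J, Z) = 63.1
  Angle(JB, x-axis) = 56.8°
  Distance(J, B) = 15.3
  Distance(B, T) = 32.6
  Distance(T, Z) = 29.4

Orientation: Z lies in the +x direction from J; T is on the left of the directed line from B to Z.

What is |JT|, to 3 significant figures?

44.6

Checks: |BT| = 32.60 ✓; |TZ| = 29.40 ✓.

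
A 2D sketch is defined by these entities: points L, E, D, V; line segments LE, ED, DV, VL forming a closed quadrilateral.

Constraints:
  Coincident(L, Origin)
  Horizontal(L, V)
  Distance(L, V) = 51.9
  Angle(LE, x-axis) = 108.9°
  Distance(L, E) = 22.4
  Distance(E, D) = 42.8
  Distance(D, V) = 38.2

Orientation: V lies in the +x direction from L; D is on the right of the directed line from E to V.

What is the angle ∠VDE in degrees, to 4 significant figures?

101.6°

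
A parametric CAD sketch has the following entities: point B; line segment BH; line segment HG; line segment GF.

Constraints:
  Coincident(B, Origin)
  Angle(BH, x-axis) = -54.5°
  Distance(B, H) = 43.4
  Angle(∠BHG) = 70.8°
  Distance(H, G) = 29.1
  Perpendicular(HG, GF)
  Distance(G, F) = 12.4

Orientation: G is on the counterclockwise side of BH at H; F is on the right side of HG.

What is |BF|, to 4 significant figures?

55.41

∠BHG = 70.8°, so HG runs at -54.5° + (180° − 70.8°) = 54.70° from the x-axis; with |HG| = 29.1, G = H + 29.1·(cos 54.70°, sin 54.70°) = (42.02, -11.58). The perpendicularity gives GF at right angles to HG; with |GF| = 12.4 on the right of HG, F = G + 12.4·(0.8161, -0.5779) = (52.14, -18.75). Then |BF| = |F − B| = 55.41.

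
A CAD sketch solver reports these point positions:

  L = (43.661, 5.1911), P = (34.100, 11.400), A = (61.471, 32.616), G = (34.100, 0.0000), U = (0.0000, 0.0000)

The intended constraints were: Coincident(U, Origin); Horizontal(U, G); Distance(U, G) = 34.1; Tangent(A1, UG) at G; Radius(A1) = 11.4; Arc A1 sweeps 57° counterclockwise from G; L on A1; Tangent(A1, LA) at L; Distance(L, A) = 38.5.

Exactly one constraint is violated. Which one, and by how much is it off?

Distance(L, A) = 38.5 — off by 5.80.

U = (0.00, 0.00) ✓; U.y = 0.00, G.y = 0.00 ✓; |UG| = 34.10 ✓; ∠(PG, GU) = 90.00° ✓; |PG| = 11.40 ✓; bearing(P→L) − bearing(P→G) = 57.00° ✓; |PL| = 11.40 ✓; ∠(PL, LA) = 90.00° ✓; |LA| = 32.70 ✗.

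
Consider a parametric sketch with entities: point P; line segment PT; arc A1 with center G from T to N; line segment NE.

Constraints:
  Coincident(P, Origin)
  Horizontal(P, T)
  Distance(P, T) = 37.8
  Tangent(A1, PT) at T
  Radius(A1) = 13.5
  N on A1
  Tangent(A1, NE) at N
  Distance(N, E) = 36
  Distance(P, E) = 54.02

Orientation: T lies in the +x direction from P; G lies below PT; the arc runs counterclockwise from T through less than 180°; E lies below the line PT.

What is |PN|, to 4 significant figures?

27.55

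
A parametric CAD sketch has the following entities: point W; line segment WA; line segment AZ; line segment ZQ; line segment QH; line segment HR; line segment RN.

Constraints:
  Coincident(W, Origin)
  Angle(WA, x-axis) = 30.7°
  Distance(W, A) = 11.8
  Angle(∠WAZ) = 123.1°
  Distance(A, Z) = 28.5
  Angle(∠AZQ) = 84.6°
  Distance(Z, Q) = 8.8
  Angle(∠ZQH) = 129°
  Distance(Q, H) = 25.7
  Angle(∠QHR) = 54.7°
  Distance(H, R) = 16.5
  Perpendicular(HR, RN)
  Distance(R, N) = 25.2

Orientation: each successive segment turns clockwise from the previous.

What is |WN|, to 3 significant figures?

38.5

∠QHR = 54.7° gives HR at 62.1° from the x-axis; with |HR| = 16.5, R = (13.3, -2.78). HR ⟂ RN, so RN runs at -27.9°; with |RN| = 25.2, N = (35.6, -14.6). Then |WN| = |N − W| = 38.5.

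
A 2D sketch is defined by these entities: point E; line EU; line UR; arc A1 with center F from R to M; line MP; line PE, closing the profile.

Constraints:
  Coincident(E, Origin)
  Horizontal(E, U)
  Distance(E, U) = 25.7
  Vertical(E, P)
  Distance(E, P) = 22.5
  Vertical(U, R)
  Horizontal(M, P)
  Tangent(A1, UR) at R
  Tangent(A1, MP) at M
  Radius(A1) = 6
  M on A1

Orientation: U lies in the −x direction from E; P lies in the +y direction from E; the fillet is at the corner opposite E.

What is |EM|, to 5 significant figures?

29.906

The virtual corner opposite E is at (-25.700, 22.500). Since A1 is tangent to UR there, FR ⟂ UR and since A1 is tangent to MP there, FM ⟂ MP, with radius 6.0, so the center F sits 6.0 in from both sides at F = (-19.700, 16.500). That places the tangent points at R = (-25.700, 16.500) on UR and M = (-19.700, 22.500) on MP. Then |EM| = |M − E| = 29.906.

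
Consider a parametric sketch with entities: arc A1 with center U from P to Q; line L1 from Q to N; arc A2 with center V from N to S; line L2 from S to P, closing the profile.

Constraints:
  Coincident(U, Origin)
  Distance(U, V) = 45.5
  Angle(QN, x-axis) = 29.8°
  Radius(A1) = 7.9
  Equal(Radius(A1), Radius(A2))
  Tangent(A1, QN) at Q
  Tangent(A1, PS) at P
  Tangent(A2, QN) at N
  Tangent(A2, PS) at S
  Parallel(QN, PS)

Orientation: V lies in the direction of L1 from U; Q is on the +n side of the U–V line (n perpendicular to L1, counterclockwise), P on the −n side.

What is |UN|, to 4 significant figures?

46.18

The slot axis is L1's direction at 29.8°, so u = (cos 29.8°, sin 29.8°) = (0.8678, 0.4970) and n = (−sin 29.8°, cos 29.8°) = (-0.4970, 0.8678). U is at the origin and V lies 45.5 along u from U, so V = 45.5·u = (39.48, 22.61). Tangency of A1 to both parallel lines with radius 7.9 puts Q and P at U ± 7.9·n: Q = (-3.926, 6.855), P = (3.926, -6.855). Equal radii place N and S the same way about V: N = V + 7.9·n = (35.56, 29.47), S = V − 7.9·n = (43.41, 15.76). Then |UN| = |N − U| = 46.18.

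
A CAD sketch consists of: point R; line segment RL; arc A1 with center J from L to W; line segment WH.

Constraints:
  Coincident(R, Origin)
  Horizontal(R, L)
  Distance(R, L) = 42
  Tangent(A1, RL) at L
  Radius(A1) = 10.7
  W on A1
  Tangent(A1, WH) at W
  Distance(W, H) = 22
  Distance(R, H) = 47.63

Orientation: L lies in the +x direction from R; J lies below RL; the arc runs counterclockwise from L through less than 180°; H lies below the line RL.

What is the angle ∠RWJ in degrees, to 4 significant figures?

153.3°

Checks: R.y = 0.00, L.y = 0.00 ✓; |JW| = 10.70 ✓; ∠(JW, WH) = 90.00° ✓; |WH| = 22.00 ✓; |RH| = 47.63 ✓.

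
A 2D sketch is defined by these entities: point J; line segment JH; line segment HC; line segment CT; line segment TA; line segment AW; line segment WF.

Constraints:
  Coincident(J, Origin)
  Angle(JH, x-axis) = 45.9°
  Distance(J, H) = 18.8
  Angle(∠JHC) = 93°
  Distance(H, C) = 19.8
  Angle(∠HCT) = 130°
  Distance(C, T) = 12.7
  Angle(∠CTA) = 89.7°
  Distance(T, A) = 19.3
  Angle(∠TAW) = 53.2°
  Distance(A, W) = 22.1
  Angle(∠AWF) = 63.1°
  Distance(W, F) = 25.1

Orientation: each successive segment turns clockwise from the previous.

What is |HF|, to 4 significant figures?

36.38

J is at the origin; JH runs at 45.9° with length 18.8, so H = (13.08, 13.50). ∠JHC = 93.0° gives HC at -41.10° from the x-axis; with |HC| = 19.8, C = (28.00, 0.4847). ∠HCT = 130.0° gives CT at -91.10° from the x-axis; with |CT| = 12.7, T = (27.76, -12.21). ∠CTA = 89.7° gives TA at 178.6° from the x-axis; with |TA| = 19.3, A = (8.466, -11.74). ∠TAW = 53.2° gives AW at 51.80° from the x-axis; with |AW| = 22.1, W = (22.13, 5.626). ∠AWF = 63.1° gives WF at -65.10° from the x-axis; with |WF| = 25.1, F = (32.70, -17.14). Then |HF| = |F − H| = 36.38.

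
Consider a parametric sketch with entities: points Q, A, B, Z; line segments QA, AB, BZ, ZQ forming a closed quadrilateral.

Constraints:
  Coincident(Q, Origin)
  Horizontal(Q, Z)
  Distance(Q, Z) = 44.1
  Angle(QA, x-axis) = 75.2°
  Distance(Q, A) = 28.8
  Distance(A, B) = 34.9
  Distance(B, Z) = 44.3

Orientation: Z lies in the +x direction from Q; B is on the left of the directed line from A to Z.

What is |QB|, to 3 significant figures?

58.3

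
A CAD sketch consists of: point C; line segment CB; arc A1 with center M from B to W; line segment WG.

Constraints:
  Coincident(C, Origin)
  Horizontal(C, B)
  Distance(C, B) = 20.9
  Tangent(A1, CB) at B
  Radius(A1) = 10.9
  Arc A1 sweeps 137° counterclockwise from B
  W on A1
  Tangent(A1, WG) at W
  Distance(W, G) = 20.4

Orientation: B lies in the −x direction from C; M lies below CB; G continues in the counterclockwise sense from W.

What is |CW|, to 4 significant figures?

34.04

C is at the origin; C and B share the same y with |CB| = 20.9 and B on the −x side, so B = (-20.90, 0.000). Since A1 is tangent to CB there, MB ⟂ CB, so M = B + (0, -10.9) = (-20.90, -10.90). On A1, B sits at bearing 90° from M; a 137° counterclockwise sweep puts W at bearing 227°, so W = M + 10.9·(cos 227°, sin 227°) = (-28.33, -18.87). Then |CW| = |W − C| = 34.04.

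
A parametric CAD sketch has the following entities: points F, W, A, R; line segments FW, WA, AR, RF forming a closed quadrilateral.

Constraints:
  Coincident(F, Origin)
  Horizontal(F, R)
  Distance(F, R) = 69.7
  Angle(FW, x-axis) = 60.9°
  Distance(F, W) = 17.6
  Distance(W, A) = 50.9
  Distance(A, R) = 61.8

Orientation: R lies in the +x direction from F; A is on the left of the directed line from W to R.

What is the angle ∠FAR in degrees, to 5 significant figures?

64.571°

F is at the origin; F and R share the same y with |FR| = 69.7 and R in +x, so R = (69.7, 0). FW runs at 60.9° with |FW| = 17.6, so W = (8.5595, 15.378). A is determined by |WA| = 50.9 and |AR| = 61.8 together: it lies at the intersection of circle(W, 50.9) and circle(R, 61.8). With |WR| = 63.045, the foot of the radical line on WR is 21.780 from W and the perpendicular offset is √(50.9² − 21.780²) = 46.005. Taking the left-of-WR solution: A = (40.903, 54.681).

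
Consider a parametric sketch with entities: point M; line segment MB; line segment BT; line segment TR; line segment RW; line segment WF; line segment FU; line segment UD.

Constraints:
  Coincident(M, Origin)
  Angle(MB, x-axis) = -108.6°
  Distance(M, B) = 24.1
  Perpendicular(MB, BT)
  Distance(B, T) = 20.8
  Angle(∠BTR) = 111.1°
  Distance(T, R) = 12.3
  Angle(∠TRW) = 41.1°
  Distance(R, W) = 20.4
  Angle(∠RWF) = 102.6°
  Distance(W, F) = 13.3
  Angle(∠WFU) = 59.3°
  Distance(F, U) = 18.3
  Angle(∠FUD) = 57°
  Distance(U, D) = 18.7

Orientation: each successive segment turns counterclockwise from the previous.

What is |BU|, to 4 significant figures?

23.51

∠RWF = 102.6° gives WF at -93.40° from the x-axis; with |WF| = 13.3, F = (-1.043, -36.55). ∠WFU = 59.3° gives FU at 27.30° from the x-axis; with |FU| = 18.3, U = (15.22, -28.16). Then |BU| = |U − B| = 23.51.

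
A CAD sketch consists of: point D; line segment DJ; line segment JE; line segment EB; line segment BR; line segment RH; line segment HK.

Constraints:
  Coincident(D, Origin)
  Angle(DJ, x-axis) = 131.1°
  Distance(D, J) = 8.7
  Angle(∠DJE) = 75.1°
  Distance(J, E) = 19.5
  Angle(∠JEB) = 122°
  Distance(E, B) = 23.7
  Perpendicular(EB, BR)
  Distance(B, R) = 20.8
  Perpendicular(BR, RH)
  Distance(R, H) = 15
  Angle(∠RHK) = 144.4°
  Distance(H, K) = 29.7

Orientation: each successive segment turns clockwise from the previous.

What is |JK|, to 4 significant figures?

13.99

BR ⟂ RH, so RH runs at 148.2°; with |RH| = 15.0, H = (8.211, -7.097). ∠RHK = 144.4° gives HK at 112.6° from the x-axis; with |HK| = 29.7, K = (-3.203, 20.32). Then |JK| = |K − J| = 13.99.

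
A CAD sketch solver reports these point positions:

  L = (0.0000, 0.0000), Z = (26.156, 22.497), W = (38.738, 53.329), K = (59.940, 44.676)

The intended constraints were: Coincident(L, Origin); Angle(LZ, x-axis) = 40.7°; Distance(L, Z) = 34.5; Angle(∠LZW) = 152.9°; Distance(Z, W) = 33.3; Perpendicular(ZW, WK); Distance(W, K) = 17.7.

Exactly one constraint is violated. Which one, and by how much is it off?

Distance(W, K) = 17.7 — off by 5.20.

L = (0.00, 0.00) ✓; LZ at 40.70° ✓; |LZ| = 34.50 ✓; ∠LZW = 152.9° ✓; |ZW| = 33.30 ✓; ∠(ZW, WK) = 90.00° ✓; |WK| = 22.90 ✗.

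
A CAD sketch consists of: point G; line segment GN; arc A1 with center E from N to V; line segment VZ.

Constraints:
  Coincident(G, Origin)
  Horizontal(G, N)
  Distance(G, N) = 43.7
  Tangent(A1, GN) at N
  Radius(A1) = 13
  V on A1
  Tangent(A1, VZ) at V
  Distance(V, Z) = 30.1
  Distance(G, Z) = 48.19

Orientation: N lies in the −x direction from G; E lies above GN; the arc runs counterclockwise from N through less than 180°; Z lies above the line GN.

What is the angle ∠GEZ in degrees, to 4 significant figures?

73.85°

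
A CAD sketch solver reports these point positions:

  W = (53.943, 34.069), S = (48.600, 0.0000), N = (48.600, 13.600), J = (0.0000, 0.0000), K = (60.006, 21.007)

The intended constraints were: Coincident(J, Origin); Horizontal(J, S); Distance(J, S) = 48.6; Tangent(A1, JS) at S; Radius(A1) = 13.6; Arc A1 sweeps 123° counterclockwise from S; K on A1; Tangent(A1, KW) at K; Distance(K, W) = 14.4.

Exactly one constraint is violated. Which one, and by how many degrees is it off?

Tangent(A1, KW) at K — off by 8.10°.

J = (0.00, 0.00) ✓; J.y = 0.00, S.y = 0.00 ✓; |JS| = 48.60 ✓; ∠(NS, SJ) = 90.00° ✓; |NS| = 13.60 ✓; bearing(N→K) − bearing(N→S) = 123.0° ✓; |NK| = 13.60 ✓; ∠(NK, KW) = 98.10° ✗; |KW| = 14.40 ✓.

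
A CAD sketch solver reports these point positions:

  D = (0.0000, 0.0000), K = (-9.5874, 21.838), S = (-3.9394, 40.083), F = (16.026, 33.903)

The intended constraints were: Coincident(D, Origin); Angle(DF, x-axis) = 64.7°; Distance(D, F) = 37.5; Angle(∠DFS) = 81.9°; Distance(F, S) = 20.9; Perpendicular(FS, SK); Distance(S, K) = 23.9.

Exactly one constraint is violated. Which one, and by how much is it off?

Distance(S, K) = 23.9 — off by 4.80.

D = (0.00, 0.00) ✓; DF at 64.70° ✓; |DF| = 37.50 ✓; ∠DFS = 81.90° ✓; |FS| = 20.90 ✓; ∠(FS, SK) = 90.00° ✓; |SK| = 19.10 ✗.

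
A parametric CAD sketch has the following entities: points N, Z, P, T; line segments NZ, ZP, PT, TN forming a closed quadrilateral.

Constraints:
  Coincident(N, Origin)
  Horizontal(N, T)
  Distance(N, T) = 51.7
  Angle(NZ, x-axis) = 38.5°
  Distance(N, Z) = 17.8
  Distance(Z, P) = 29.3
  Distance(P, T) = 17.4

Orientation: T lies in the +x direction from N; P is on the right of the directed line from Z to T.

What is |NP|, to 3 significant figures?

37.1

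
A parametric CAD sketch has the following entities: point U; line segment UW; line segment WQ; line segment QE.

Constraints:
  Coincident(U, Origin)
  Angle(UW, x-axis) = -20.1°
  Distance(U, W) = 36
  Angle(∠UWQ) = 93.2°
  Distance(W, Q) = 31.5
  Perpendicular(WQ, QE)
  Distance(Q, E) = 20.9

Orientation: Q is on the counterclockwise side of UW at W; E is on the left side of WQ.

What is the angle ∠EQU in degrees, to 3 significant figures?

43.0°

U is at the origin; UW runs at -20.1° with length 36.0, so W = 36.0·(cos -20.1°, sin -20.1°) = (33.8, -12.4). ∠UWQ = 93.2°, so WQ runs at -20.1° + (180° − 93.2°) = 66.7° from the x-axis; with |WQ| = 31.5, Q = W + 31.5·(cos 66.7°, sin 66.7°) = (46.3, 16.6). The perpendicularity gives QE at right angles to WQ; with |QE| = 20.9 on the left of WQ, E = Q + 20.9·(-0.918, 0.396) = (27.1, 24.8). Then cos ∠EQU = QE·QU / (|QE||QU|), giving 43.0°.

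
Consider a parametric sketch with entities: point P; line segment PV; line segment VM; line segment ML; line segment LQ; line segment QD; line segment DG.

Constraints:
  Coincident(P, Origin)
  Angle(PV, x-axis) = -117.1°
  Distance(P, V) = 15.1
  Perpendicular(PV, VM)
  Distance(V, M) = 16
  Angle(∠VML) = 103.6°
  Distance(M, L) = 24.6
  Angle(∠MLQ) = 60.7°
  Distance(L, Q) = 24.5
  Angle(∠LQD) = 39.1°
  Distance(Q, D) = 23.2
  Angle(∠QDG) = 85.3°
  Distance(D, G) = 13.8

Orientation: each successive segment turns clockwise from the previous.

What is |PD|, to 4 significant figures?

20.72

P is at the origin; PV runs at -117.1° with length 15.1, so V = (-6.879, -13.44). PV is perpendicular to VM, so VM runs at 152.9°; with |VM| = 16.0, M = (-21.12, -6.153). ∠VML = 103.6° gives ML at 76.50° from the x-axis; with |ML| = 24.6, L = (-15.38, 17.77). ∠MLQ = 60.7° gives LQ at -42.80° from the x-axis; with |LQ| = 24.5, Q = (2.597, 1.120). ∠LQD = 39.1° gives QD at 176.3° from the x-axis; with |QD| = 23.2, D = (-20.55, 2.618). Then |PD| = |D − P| = 20.72.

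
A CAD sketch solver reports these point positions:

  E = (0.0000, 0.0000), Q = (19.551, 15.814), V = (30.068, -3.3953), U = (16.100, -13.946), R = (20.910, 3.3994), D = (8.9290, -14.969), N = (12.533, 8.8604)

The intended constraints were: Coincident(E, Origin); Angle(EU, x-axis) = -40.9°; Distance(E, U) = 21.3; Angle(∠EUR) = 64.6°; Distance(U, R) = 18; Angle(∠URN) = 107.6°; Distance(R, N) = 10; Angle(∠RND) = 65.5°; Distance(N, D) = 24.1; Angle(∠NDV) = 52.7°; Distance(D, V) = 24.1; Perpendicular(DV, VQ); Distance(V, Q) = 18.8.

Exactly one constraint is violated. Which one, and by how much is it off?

Distance(V, Q) = 18.8 — off by 3.10.

E = (0.00, 0.00) ✓; EU at -40.90° ✓; |EU| = 21.30 ✓; ∠EUR = 64.60° ✓; |UR| = 18.00 ✓; ∠URN = 107.6° ✓; |RN| = 10.00 ✓; ∠RND = 65.50° ✓; |ND| = 24.10 ✓; ∠NDV = 52.70° ✓; |DV| = 24.10 ✓; ∠(DV, VQ) = 90.00° ✓; |VQ| = 21.90 ✗.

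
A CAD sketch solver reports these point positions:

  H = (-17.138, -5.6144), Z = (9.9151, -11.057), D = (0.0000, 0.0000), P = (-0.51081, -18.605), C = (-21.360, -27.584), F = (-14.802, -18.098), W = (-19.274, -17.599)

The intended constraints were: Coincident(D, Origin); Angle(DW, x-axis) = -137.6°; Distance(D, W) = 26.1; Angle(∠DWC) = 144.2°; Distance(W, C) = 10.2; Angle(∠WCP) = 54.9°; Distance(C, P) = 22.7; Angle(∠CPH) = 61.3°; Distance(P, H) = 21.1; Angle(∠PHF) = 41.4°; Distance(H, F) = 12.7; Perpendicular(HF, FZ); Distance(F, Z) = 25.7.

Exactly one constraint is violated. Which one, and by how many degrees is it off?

Perpendicular(HF, FZ) — off by 5.30°.

D = (0.00, 0.00) ✓; DW at -137.6° ✓; |DW| = 26.10 ✓; ∠DWC = 144.2° ✓; |WC| = 10.20 ✓; ∠WCP = 54.90° ✓; |CP| = 22.70 ✓; ∠CPH = 61.30° ✓; |PH| = 21.10 ✓; ∠PHF = 41.40° ✓; |HF| = 12.70 ✓; ∠(HF, FZ) = 95.30° ✗; |FZ| = 25.70 ✓.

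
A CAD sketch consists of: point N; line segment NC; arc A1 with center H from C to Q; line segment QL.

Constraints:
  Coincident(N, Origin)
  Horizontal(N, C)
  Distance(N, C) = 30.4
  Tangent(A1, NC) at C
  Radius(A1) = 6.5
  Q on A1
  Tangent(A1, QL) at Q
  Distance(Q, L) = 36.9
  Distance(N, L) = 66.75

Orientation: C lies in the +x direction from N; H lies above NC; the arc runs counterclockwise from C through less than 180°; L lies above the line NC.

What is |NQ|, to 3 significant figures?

35.3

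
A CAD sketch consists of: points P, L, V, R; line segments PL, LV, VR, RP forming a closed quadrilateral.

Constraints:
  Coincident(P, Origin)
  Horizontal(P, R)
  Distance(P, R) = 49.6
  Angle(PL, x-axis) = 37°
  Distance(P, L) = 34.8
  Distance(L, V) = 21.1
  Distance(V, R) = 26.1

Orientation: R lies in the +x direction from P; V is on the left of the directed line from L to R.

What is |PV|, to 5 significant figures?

54.850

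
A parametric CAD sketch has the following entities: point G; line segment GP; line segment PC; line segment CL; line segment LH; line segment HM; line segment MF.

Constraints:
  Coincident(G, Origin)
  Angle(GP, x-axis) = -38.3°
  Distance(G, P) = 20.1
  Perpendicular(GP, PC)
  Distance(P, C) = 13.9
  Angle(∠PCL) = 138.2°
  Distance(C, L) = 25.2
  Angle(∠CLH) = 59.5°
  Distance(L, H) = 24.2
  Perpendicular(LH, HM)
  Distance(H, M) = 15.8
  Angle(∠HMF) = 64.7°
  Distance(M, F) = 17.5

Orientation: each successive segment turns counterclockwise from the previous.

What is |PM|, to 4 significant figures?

10.30

G is at the origin; GP runs at -38.3° with length 20.1, so P = (15.77, -12.46). GP ⟂ PC, so PC runs at 51.70°; with |PC| = 13.9, C = (24.39, -1.549). ∠PCL = 138.2° gives CL at 93.50° from the x-axis; with |CL| = 25.2, L = (22.85, 23.60). ∠CLH = 59.5° gives LH at -146.0° from the x-axis; with |LH| = 24.2, H = (2.788, 10.07). The perpendicularity gives HM at right angles to LH, so HM runs at -56.00°; with |HM| = 15.8, M = (11.62, -3.027). Then |PM| = |M − P| = 10.30.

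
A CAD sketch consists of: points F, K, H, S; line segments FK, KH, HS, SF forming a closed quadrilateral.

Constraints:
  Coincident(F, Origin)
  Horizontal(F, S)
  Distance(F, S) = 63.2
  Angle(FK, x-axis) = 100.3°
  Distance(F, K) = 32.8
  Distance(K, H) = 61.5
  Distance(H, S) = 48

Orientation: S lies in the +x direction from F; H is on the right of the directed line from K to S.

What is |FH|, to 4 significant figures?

31.21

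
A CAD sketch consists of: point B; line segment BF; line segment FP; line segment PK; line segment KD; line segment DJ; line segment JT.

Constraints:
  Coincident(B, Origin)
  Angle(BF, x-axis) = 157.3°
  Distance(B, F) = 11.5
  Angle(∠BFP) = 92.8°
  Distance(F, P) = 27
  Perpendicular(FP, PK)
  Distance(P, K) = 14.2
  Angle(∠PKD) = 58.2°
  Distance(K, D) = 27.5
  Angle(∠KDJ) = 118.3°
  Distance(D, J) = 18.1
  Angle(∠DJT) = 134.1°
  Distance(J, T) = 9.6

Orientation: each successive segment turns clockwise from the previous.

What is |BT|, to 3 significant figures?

38.2

∠KDJ = 118.3° gives DJ at 157° from the x-axis; with |DJ| = 18.1, J = (-26.3, 15.1). ∠DJT = 134.1° gives JT at 111° from the x-axis; with |JT| = 9.6, T = (-29.7, 24.1). Then |BT| = |T − B| = 38.2.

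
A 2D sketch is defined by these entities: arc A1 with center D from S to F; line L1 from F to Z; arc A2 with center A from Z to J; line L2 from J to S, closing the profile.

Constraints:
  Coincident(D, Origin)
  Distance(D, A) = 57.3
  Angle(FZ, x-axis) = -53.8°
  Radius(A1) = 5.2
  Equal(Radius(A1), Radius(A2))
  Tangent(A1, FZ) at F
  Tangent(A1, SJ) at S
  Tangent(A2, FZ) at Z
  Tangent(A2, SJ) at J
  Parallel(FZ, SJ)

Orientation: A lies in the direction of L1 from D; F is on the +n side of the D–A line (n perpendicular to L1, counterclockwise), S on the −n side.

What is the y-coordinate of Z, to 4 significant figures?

-43.17

The slot axis is L1's direction at -53.8°, so u = (cos -53.8°, sin -53.8°) = (0.5906, -0.8070) and n = (−sin -53.8°, cos -53.8°) = (0.8070, 0.5906). D is at the origin and A lies 57.3 along u from D, so A = 57.3·u = (33.84, -46.24). Tangency of A1 to both parallel lines with radius 5.2 puts F and S at D ± 5.2·n: F = (4.196, 3.071), S = (-4.196, -3.071). Equal radii place Z and J the same way about A: Z = A + 5.2·n = (38.04, -43.17), J = A − 5.2·n = (29.65, -49.31). So Z.y = -43.17.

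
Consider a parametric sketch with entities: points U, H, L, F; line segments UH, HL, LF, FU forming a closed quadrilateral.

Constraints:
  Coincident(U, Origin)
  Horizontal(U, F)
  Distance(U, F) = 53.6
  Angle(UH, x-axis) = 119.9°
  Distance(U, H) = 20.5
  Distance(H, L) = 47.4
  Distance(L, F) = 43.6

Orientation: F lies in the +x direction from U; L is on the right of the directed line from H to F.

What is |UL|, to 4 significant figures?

26.97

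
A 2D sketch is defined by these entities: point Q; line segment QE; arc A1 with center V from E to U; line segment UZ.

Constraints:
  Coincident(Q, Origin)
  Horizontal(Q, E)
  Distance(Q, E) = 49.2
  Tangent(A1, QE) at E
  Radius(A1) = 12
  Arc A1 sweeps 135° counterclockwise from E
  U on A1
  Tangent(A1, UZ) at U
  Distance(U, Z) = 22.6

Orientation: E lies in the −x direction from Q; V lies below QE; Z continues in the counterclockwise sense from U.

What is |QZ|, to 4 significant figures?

55.40

On A1, E sits at bearing 90° from V; a 135° counterclockwise sweep puts U at bearing 225°, so U = V + 12.0·(cos 225°, sin 225°) = (-57.69, -20.49). Tangency of A1 to UZ means the radius VU is perpendicular to UZ, so UZ runs along (−sin 225°, cos 225°); with |UZ| = 22.6, Z = (-41.70, -36.47). Then |QZ| = |Z − Q| = 55.40.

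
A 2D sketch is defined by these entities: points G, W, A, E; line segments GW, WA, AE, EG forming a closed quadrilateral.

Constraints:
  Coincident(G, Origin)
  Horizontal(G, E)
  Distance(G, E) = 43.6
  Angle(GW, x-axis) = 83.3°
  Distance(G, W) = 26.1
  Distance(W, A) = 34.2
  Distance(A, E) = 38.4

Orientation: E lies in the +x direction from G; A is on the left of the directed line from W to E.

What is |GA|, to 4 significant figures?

51.44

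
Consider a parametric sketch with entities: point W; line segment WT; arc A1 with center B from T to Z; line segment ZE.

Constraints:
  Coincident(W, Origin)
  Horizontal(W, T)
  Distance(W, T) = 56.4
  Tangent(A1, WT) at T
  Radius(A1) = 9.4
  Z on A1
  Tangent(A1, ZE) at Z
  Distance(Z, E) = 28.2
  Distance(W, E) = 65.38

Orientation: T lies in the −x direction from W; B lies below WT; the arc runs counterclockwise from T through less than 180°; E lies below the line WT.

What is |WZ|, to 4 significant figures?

66.25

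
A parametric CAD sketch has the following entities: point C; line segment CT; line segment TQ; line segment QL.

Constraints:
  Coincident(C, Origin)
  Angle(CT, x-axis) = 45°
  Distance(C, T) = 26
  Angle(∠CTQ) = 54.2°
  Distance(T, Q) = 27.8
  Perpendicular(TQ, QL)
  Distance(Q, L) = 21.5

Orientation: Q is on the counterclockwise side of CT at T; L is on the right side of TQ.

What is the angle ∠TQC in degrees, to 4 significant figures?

59.16°

C is at the origin; CT runs at 45.0° with length 26.0, so T = 26.0·(cos 45.0°, sin 45.0°) = (18.38, 18.38). ∠CTQ = 54.2°, so TQ runs at 45.0° + (180° − 54.2°) = 170.8° from the x-axis; with |TQ| = 27.8, Q = T + 27.8·(cos 170.8°, sin 170.8°) = (-9.058, 22.83). Then cos ∠TQC = QT·QC / (|QT||QC|), giving 59.16°.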